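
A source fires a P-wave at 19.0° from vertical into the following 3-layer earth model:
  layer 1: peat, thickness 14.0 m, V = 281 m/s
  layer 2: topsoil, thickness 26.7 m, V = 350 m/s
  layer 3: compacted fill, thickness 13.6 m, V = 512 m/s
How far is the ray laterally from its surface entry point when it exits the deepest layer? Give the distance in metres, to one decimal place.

26.7 m

p = sin θ₁/V₁ = sin 19.0°/281 = 1.1586e-03 s/m is conserved through the stack.
Layer 1: θ = 19.00°; offset = 14.0·tan 19.00° = 4.821 m.
Layer 2: sin θ = p·350 = 0.4055 → θ = 23.92°; offset = 26.7·tan 23.92° = 11.845 m.
Layer 3: sin θ = p·512 = 0.5932 → θ = 36.38°; offset = 13.6·tan 36.38° = 10.021 m.
Total horizontal offset = 26.687 m.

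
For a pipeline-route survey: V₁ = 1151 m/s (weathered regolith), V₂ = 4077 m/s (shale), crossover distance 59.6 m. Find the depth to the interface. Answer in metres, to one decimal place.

22.3 m

h = (x_cross/2)·√((V₂−V₁)/(V₂+V₁)).
(V₂−V₁)/(V₂+V₁) = (4077−1151)/(4077+1151) = 0.5597; √ = 0.7481.
h = (59.6/2)·0.7481 = 22.29 m.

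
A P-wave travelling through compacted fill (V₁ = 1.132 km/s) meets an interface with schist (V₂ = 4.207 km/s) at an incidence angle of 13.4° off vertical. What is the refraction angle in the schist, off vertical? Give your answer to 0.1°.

59.5°

Snell's law: sin θ₂ = (V₂/V₁)·sin θ₁ = (4.207/1.132)·sin 13.4° = 0.8613.
θ₂ = sin⁻¹(0.8613) = 59.46° (from vertical).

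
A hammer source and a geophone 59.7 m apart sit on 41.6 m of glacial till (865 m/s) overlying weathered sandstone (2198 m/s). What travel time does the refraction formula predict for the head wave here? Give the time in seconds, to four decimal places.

0.1156 s

t = x/V₂ + 2h·√(V₂²−V₁²)/(V₁V₂).
√(V₂²−V₁²) = √(2198²−865²) = 2020.6 m/s; delay term = 2·41.6·2020.6/(865·2198) = 0.08842 s.
t = 59.7/2198 + 0.08842 = 0.11558 s.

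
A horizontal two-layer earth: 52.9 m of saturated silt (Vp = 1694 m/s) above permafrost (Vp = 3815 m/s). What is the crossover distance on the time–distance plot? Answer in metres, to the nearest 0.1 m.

170.5 m

x_cross = 2h·√((V₂+V₁)/(V₂−V₁)).
(V₂+V₁)/(V₂−V₁) = (3815+1694)/(3815−1694) = 2.5974; √ = 1.6116.
x_cross = 2·52.9·1.6116 = 170.51 m.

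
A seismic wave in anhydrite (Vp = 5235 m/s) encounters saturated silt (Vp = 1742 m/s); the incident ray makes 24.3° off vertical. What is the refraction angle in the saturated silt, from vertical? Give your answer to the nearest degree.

sin θ₁/V₁ = sin θ₂/V₂ ⇒ sin θ₂ = 1742·sin 24.3°/5235 = 1742·0.4115/5235 = 0.1369.
θ₂ = arcsin 0.1369 = 7.87° from the normal.

8°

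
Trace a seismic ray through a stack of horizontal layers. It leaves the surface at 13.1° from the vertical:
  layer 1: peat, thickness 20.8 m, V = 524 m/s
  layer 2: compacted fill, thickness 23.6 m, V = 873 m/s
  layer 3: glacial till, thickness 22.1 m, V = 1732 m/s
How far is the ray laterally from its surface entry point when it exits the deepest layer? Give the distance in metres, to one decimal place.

p = sin θ₁/V₁ = sin 13.1°/524 = 4.3254e-04 s/m is conserved through the stack.
Layer 1: θ = 13.10°; offset = 20.8·tan 13.10° = 4.840 m.
Layer 2: sin θ = p·873 = 0.3776 → θ = 22.19°; offset = 23.6·tan 22.19° = 9.624 m.
Layer 3: sin θ = p·1732 = 0.7492 → θ = 48.52°; offset = 22.1·tan 48.52° = 24.995 m.
Summing the layer offsets gives 39.459 m.

39.5 m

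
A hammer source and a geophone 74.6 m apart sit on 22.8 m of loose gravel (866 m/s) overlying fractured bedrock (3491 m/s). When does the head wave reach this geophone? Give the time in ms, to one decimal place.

t = x/V₂ + 2h·√(V₂²−V₁²)/(V₁V₂).
√(V₂²−V₁²) = √(3491²−866²) = 3381.9 m/s; delay term = 2·22.8·3381.9/(866·3491) = 0.05101 s.
t = 74.6/3491 + 0.05101 = 0.07238 s.

72.4 ms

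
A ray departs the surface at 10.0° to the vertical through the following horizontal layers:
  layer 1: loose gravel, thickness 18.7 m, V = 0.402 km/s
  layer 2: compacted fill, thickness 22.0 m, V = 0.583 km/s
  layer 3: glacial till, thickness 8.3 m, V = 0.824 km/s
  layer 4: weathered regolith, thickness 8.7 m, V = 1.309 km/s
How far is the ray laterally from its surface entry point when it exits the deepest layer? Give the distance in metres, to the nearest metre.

18 m

p = sin θ₁/V₁ = sin 10.0°/0.402 = 4.3196e-01 s/km is conserved through the stack.
Layer 1: θ = 10.00°; offset = 18.7·tan 10.00° = 3.297 m.
Layer 2: sin θ = p·0.583 = 0.2518 → θ = 14.59°; offset = 22.0·tan 14.59° = 5.725 m.
Layer 3: sin θ = p·0.824 = 0.3559 → θ = 20.85°; offset = 8.3·tan 20.85° = 3.161 m.
Layer 4: sin θ = p·1.309 = 0.5654 → θ = 34.43°; offset = 8.7·tan 34.43° = 5.964 m.
Summing the layer offsets gives 18.148 m.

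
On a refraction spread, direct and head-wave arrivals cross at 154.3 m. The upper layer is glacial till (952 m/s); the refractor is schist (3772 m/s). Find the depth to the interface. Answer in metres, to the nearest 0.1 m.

59.6 m

x_cross = 2h·√((V₂+V₁)/(V₂−V₁)) → h = x_cross / (2·√((V₂+V₁)/(V₂−V₁))).
√((V₂+V₁)/(V₂−V₁)) = √((3772+952)/(3772−952)) = 1.2943.
h = 154.3 / (2·1.2943) = 59.61 m.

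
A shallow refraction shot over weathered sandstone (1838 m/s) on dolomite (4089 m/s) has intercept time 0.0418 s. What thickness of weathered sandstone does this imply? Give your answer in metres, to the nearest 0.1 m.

θ_c = arcsin(1838/4089) = 26.71°; cos θ_c = 0.8933.
tᵢ = 2h cos θ_c/V₁ ⇒ h = tᵢ·V₁/(2 cos θ_c) = 0.0418·1838/(2·0.8933) = 43.00 m.

43.0 m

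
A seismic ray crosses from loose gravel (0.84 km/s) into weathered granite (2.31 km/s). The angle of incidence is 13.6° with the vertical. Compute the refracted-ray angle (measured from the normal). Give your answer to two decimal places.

40.29°

sin θ₁/V₁ = sin θ₂/V₂ ⇒ sin θ₂ = 2.31·sin 13.6°/0.84 = 2.31·0.2351/0.84 = 0.6466.
θ₂ = arcsin 0.6466 = 40.29° from the normal.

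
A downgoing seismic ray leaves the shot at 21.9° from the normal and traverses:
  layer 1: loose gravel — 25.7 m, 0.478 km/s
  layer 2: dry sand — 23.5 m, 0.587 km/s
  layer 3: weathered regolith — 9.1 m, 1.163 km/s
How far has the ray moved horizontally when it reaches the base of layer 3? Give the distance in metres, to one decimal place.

Apply Snell's law at each interface; in layer i the horizontal offset is hᵢ·tan θᵢ.
Layer 1: θ = 21.90°; offset = 25.7·tan 21.90° = 10.331 m.
Layer 2: sin θ = 0.587·sin 21.9°/0.478 = 0.4580, θ = 27.26°; offset = 23.5·tan 27.26° = 12.109 m.
Layer 3: sin θ = 1.163·sin 21.9°/0.478 = 0.9075, θ = 65.16°; offset = 9.1·tan 65.16° = 19.660 m.
Summing the layer offsets gives 42.100 m.

42.1 m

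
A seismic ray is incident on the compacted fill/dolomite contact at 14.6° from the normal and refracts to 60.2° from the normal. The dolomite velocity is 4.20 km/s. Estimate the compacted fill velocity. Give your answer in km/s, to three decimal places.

1.220 km/s

Snell's law: sin 14.6°/V₁ = sin 60.2°/V₂.
V₁ = V₂·sin 14.6°/sin 60.2° = 4.20 × 0.2905 = 1.220 km/s.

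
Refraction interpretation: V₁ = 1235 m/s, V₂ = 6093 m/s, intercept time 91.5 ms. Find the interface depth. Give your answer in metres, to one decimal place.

h = tᵢ·V₁·V₂ / (2·√(V₂²−V₁²)).
√(V₂²−V₁²) = √(6093² − 1235²) = 5966.5 m/s.
h = 0.0915 s × 1235 × 6093 / (2 × 5966.5) = 57.70 m.

57.7 m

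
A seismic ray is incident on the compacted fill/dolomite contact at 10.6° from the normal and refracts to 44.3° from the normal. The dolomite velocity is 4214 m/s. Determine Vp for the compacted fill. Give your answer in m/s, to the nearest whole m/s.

sin 10.6° = 0.1840; sin 44.3° = 0.6984.
V₁ = V₂·(sin θ₁/sin θ₂) = 4214·(0.1840/0.6984) = 1109.90 m/s.

1110 m/s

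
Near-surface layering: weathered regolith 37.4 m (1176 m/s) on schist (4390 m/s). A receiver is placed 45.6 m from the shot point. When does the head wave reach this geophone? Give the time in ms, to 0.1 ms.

θ_c = arcsin(V₁/V₂) = arcsin(1176/4390) = 15.54°, cos θ_c = 0.9635.
Intercept time tᵢ = 2h cos θ_c / V₁ = 2·37.4·0.9635/1176 = 0.06128 s.
t = x/V₂ + tᵢ = 45.6/4390 + 0.06128 = 0.07167 s.

71.7 ms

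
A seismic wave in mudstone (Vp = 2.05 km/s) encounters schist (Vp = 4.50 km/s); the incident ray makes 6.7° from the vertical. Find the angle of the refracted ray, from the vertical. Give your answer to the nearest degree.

15°

sin θ₁/V₁ = sin θ₂/V₂ ⇒ sin θ₂ = 4.50·sin 6.7°/2.05 = 4.50·0.1167/2.05 = 0.2561.
θ₂ = arcsin 0.2561 = 14.84° from the normal.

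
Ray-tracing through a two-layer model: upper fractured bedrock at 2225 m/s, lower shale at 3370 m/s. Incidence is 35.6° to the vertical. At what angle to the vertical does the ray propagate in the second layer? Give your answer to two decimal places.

Snell's law: sin θ₂ = (V₂/V₁)·sin θ₁ = (3370/2225)·sin 35.6° = 0.8817.
θ₂ = arcsin 0.8817 = 61.85° from the normal.

61.85°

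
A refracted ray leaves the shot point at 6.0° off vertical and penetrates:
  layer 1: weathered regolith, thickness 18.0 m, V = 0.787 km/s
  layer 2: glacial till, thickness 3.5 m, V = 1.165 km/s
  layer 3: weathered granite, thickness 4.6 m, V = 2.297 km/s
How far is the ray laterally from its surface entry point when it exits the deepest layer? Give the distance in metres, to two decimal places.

p = sin θ₁/V₁ = sin 6.0°/0.787 = 1.3282e-01 s/km is conserved through the stack.
Layer 1: θ = 6.00°; offset = 18.0·tan 6.00° = 1.8919 m.
Layer 2: sin θ = p·1.165 = 0.1547 → θ = 8.90°; offset = 3.5·tan 8.90° = 0.5482 m.
Layer 3: sin θ = p·2.297 = 0.3051 → θ = 17.76°; offset = 4.6·tan 17.76° = 1.4736 m.
Summing the layer offsets gives 3.9137 m.

3.91 m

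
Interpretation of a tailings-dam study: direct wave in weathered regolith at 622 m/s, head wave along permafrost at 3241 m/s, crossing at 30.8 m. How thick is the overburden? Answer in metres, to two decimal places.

12.68 m

x_cross = 2h·√((V₂+V₁)/(V₂−V₁)) → h = x_cross / (2·√((V₂+V₁)/(V₂−V₁))).
√((V₂+V₁)/(V₂−V₁)) = √((3241+622)/(3241−622)) = 1.2145.
h = 30.8 / (2·1.2145) = 12.68 m.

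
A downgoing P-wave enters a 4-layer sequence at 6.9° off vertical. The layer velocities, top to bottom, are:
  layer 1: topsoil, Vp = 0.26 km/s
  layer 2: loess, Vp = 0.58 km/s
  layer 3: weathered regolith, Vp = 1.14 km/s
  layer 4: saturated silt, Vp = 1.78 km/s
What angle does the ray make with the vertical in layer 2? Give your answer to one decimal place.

15.5°

Snell's law across each interface conserves sin θ / V, so sin θ_2 = V_2·sin θ₁/V₁.
sin θ_2 = 0.58 × sin 6.9° / 0.26 = 0.2680.
θ_2 = arcsin 0.2680 = 15.55°.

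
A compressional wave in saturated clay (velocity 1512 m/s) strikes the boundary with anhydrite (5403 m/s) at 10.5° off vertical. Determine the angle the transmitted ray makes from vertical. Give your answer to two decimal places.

Snell's law: sin θ₂ = (V₂/V₁)·sin θ₁ = (5403/1512)·sin 10.5° = 0.6512.
θ₂ = sin⁻¹(0.6512) = 40.63° (from vertical).

40.63°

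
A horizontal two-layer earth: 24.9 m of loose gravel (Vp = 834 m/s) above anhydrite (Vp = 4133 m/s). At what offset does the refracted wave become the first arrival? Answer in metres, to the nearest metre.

θ_c = arcsin(834/4133) = 11.64°, so cos θ_c = 0.9794 and tᵢ = 2h cos θ_c/V₁ = 0.0585 s.
At crossover x/V₁ = x/V₂ + tᵢ ⇒ x = tᵢ/(1/V₁ − 1/V₂) = 0.05848/(1.1990e-03 − 2.4195e-04) = 61.11 m.

61 m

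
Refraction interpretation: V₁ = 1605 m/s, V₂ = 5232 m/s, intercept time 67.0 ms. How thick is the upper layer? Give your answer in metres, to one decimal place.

56.5 m

h = tᵢ·V₁·V₂ / (2·√(V₂²−V₁²)).
√(V₂²−V₁²) = √(5232² − 1605²) = 4979.7 m/s.
h = 0.067 s × 1605 × 5232 / (2 × 4979.7) = 56.49 m.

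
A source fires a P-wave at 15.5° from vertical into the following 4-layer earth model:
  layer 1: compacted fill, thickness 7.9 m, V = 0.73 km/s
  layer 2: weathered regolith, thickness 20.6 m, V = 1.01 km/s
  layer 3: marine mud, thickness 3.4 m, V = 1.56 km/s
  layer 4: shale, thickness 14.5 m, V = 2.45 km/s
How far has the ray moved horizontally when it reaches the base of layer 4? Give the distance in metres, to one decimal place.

p = sin θ₁/V₁ = sin 15.5°/0.73 = 3.6608e-01 s/km is conserved through the stack.
Layer 1: θ = 15.50°; offset = 7.9·tan 15.50° = 2.191 m.
Layer 2: sin θ = p·1.01 = 0.3697 → θ = 21.70°; offset = 20.6·tan 21.70° = 8.198 m.
Layer 3: sin θ = p·1.56 = 0.5711 → θ = 34.83°; offset = 3.4·tan 34.83° = 2.365 m.
Layer 4: sin θ = p·2.45 = 0.8969 → θ = 63.75°; offset = 14.5·tan 63.75° = 29.407 m.
Summing the layer offsets gives 42.161 m.

42.2 m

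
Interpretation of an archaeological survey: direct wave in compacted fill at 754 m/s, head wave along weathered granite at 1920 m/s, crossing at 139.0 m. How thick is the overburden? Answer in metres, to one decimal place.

45.9 m

x_cross = 2h·√((V₂+V₁)/(V₂−V₁)) → h = x_cross / (2·√((V₂+V₁)/(V₂−V₁))).
√((V₂+V₁)/(V₂−V₁)) = √((1920+754)/(1920−754)) = 1.5144.
h = 139.0 / (2·1.5144) = 45.89 m.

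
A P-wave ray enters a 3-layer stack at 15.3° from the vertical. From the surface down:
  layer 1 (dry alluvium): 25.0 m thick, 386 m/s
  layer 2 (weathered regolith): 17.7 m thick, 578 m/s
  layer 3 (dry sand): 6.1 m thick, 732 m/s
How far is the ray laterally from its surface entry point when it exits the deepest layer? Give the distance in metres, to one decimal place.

18.0 m

Apply Snell's law at each interface; in layer i the horizontal offset is hᵢ·tan θᵢ.
Layer 1: θ = 15.30°; offset = 25.0·tan 15.30° = 6.839 m.
Layer 2: sin θ = 578·sin 15.3°/386 = 0.3951, θ = 23.27°; offset = 17.7·tan 23.27° = 7.613 m.
Layer 3: sin θ = 732·sin 15.3°/386 = 0.5004, θ = 30.03°; offset = 6.1·tan 30.03° = 3.526 m.
Total horizontal offset = 17.978 m.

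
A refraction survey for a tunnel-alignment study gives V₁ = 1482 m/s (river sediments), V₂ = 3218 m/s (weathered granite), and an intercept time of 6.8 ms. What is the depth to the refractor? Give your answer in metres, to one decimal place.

h = tᵢ·V₁·V₂ / (2·√(V₂²−V₁²)).
√(V₂²−V₁²) = √(3218² − 1482²) = 2856.4 m/s.
h = 0.0068 s × 1482 × 3218 / (2 × 2856.4) = 5.68 m.

5.7 m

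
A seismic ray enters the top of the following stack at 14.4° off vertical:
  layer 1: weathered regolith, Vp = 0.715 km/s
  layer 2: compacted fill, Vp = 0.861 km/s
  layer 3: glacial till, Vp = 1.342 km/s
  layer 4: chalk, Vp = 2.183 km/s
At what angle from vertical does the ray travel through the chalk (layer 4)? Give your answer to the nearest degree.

Snell's law across each interface conserves sin θ / V, so sin θ_4 = V_4·sin θ₁/V₁.
sin θ_4 = 2.183 × sin 14.4° / 0.715 = 0.7593.
θ_4 = arcsin 0.7593 = 49.40°.

49°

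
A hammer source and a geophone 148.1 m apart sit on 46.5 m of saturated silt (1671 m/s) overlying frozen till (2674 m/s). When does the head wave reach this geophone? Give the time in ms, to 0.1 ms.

98.8 ms

θ_c = arcsin(V₁/V₂) = arcsin(1671/2674) = 38.68°, cos θ_c = 0.7807.
Intercept time tᵢ = 2h cos θ_c / V₁ = 2·46.5·0.7807/1671 = 0.04345 s.
t = x/V₂ + tᵢ = 148.1/2674 + 0.04345 = 0.09884 s.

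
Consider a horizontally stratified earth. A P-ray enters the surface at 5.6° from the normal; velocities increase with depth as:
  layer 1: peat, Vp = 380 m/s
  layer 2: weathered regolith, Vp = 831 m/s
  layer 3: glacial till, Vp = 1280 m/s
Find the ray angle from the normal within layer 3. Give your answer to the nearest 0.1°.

19.2°

Snell's law across each interface conserves sin θ / V, so sin θ_3 = V_3·sin θ₁/V₁.
sin θ_3 = 1280 × sin 5.6° / 380 = 0.3287.
θ_3 = 19.19° from the vertical.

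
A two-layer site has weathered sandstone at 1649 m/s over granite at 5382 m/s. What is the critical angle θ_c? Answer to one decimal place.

Critical incidence: sin θ_c = V₁/V₂ = 1649/5382 = 0.3064.
θ_c = arcsin 0.3064 = 17.84°.

17.8°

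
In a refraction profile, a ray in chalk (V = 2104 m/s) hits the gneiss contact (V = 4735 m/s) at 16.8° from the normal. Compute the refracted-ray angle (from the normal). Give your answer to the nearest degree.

Snell's law: sin θ₂ = (V₂/V₁)·sin θ₁ = (4735/2104)·sin 16.8° = 0.6505.
θ₂ = arcsin 0.6505 = 40.58° from the normal.

41°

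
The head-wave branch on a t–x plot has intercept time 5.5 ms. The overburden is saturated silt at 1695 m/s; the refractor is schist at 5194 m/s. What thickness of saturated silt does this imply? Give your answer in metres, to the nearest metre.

5 m

h = tᵢ·V₁·V₂ / (2·√(V₂²−V₁²)).
√(V₂²−V₁²) = √(5194² − 1695²) = 4909.6 m/s.
h = 0.0055 s × 1695 × 5194 / (2 × 4909.6) = 4.93 m.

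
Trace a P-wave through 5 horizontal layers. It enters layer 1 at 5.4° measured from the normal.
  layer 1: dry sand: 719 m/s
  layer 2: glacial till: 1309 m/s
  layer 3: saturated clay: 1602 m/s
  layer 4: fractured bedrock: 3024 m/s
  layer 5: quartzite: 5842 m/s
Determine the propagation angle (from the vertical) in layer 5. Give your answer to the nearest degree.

50°

Ray parameter p = sin 5.4° / 719 = 1.3089e-04 s/m.
sin θ_5 = p·V_5 = 1.3089e-04 × 5842 = 0.7646.
θ_5 = 49.88° from the vertical.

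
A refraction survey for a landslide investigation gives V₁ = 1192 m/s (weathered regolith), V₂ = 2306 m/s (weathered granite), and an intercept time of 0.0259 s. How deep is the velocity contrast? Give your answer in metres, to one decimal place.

18.0 m

θ_c = arcsin(1192/2306) = 31.13°; cos θ_c = 0.8560.
tᵢ = 2h cos θ_c/V₁ ⇒ h = tᵢ·V₁/(2 cos θ_c) = 0.0259·1192/(2·0.8560) = 18.03 m.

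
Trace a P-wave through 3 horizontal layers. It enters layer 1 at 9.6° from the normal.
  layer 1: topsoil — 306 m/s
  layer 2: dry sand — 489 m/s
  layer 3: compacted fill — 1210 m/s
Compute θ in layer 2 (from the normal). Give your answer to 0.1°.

Ray parameter p = sin 9.6° / 306 = 5.4500e-04 s/m.
sin θ_2 = p·V_2 = 5.4500e-04 × 489 = 0.2665.
θ_2 = arcsin 0.2665 = 15.46°.

15.5°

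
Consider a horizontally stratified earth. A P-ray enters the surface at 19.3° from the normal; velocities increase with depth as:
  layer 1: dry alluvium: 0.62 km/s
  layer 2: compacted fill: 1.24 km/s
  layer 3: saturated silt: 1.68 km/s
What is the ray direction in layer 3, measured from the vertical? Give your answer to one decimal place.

63.6°

Snell's law across each interface conserves sin θ / V, so sin θ_3 = V_3·sin θ₁/V₁.
sin θ_3 = 1.68 × sin 19.3° / 0.62 = 0.8956.
θ_3 = 63.58° from the vertical.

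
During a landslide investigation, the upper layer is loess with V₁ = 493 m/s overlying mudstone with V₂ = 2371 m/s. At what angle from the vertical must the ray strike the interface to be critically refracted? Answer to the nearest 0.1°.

12.0°

Critical incidence: sin θ_c = V₁/V₂ = 493/2371 = 0.2079.
θ_c = arcsin 0.2079 = 12.00°.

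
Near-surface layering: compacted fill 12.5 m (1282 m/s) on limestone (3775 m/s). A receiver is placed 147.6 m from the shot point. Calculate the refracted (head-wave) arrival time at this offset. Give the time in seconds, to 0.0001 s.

0.0574 s

t = x/V₂ + 2h·√(V₂²−V₁²)/(V₁V₂).
√(V₂²−V₁²) = √(3775²−1282²) = 3550.6 m/s; delay term = 2·12.5·3550.6/(1282·3775) = 0.01834 s.
t = 147.6/3775 + 0.01834 = 0.05744 s.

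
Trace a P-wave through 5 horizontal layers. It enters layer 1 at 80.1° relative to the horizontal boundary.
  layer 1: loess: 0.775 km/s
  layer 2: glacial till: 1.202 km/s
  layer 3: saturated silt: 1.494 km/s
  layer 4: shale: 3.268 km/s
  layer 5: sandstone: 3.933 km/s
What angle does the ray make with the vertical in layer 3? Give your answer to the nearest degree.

From the normal: θ₁ = 90° − 80.1° = 9.9°.
Snell's law across each interface conserves sin θ / V, so sin θ_3 = V_3·sin θ₁/V₁.
sin θ_3 = 1.494 × sin 9.9° / 0.775 = 0.3314.
θ_3 = 19.36° from the vertical.

19°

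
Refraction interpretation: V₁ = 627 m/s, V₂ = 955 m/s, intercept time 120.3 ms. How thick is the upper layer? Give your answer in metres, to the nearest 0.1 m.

50.0 m

h = tᵢ·V₁·V₂ / (2·√(V₂²−V₁²)).
√(V₂²−V₁²) = √(955² − 627²) = 720.3 m/s.
h = 0.1203 s × 627 × 955 / (2 × 720.3) = 50.00 m.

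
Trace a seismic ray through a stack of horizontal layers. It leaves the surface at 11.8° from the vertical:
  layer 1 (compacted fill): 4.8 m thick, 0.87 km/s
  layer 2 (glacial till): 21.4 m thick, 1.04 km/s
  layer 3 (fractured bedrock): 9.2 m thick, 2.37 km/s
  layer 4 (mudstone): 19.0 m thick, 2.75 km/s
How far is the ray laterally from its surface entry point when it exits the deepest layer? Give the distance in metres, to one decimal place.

28.7 m

Apply Snell's law at each interface; in layer i the horizontal offset is hᵢ·tan θᵢ.
Layer 1: θ = 11.80°; offset = 4.8·tan 11.80° = 1.003 m.
Layer 2: sin θ = 1.04·sin 11.8°/0.87 = 0.2445, θ = 14.15°; offset = 21.4·tan 14.15° = 5.395 m.
Layer 3: sin θ = 2.37·sin 11.8°/0.87 = 0.5571, θ = 33.85°; offset = 9.2·tan 33.85° = 6.171 m.
Layer 4: sin θ = 2.75·sin 11.8°/0.87 = 0.6464, θ = 40.27°; offset = 19.0·tan 40.27° = 16.096 m.
Summing the layer offsets gives 28.665 m.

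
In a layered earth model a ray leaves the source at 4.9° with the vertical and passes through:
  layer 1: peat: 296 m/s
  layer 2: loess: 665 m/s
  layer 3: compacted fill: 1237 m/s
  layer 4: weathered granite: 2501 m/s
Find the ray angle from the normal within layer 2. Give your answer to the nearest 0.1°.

Ray parameter p = sin 4.9° / 296 = 2.8857e-04 s/m.
sin θ_2 = p·V_2 = 2.8857e-04 × 665 = 0.1919.
θ_2 = 11.06° from the vertical.

11.1°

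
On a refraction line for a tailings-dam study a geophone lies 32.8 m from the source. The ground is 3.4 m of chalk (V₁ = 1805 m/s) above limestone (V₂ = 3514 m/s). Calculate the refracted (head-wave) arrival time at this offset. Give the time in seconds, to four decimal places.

θ_c = arcsin(V₁/V₂) = arcsin(1805/3514) = 30.91°, cos θ_c = 0.8580.
Intercept time tᵢ = 2h cos θ_c / V₁ = 2·3.4·0.8580/1805 = 0.00323 s.
t = x/V₂ + tᵢ = 32.8/3514 + 0.00323 = 0.01257 s.

0.0126 s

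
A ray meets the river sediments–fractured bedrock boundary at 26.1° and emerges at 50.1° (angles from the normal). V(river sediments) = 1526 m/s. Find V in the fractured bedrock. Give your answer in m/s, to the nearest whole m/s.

2661 m/s

sin 26.1° = 0.4399; sin 50.1° = 0.7672.
V₂ = V₁·(sin θ₂/sin θ₁) = 1526·(0.7672/0.4399) = 2661.04 m/s.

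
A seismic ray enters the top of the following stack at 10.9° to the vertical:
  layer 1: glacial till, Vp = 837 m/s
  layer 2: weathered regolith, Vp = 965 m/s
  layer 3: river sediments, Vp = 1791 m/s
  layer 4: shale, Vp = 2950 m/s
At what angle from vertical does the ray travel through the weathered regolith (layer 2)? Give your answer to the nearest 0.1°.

12.6°

Snell's law across each interface conserves sin θ / V, so sin θ_2 = V_2·sin θ₁/V₁.
sin θ_2 = 965 × sin 10.9° / 837 = 0.2180.
θ_2 = 12.59° from the vertical.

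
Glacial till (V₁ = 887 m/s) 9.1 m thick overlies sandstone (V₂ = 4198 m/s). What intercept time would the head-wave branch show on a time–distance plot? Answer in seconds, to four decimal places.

θ_c = arcsin(V₁/V₂) = arcsin(887/4198) = 12.20°; cos θ_c = 0.9774.
tᵢ = 2h·cos θ_c / V₁ = 2·9.1·0.9774 / 887 = 0.02006 s.

0.0201 s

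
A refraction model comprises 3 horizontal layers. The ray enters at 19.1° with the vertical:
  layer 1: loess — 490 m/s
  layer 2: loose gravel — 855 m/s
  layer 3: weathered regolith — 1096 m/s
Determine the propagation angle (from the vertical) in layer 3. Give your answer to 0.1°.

47.0°

Snell's law across each interface conserves sin θ / V, so sin θ_3 = V_3·sin θ₁/V₁.
sin θ_3 = 1096 × sin 19.1° / 490 = 0.7319.
θ_3 = 47.05° from the vertical.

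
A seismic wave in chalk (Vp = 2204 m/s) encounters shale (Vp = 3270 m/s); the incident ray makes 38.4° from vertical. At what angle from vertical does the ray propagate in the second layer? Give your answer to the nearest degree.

sin θ₁/V₁ = sin θ₂/V₂ ⇒ sin θ₂ = 3270·sin 38.4°/2204 = 3270·0.6211/2204 = 0.9216.
θ₂ = sin⁻¹(0.9216) = 67.16° (from vertical).

67°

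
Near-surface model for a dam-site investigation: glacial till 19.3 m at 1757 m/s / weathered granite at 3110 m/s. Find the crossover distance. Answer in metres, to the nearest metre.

73 m

x_cross = 2h·√((V₂+V₁)/(V₂−V₁)).
(V₂+V₁)/(V₂−V₁) = (3110+1757)/(3110−1757) = 3.5972; √ = 1.8966.
x_cross = 2·19.3·1.8966 = 73.21 m.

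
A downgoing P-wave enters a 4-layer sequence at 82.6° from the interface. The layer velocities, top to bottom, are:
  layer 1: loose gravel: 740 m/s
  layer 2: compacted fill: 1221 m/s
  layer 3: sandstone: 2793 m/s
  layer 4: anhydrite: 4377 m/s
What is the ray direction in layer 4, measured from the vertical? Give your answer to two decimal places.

From the normal: θ₁ = 90° − 82.6° = 7.4°.
Ray parameter p = sin 7.4° / 740 = 1.7405e-04 s/m.
sin θ_4 = p·V_4 = 1.7405e-04 × 4377 = 0.7618.
θ_4 = 49.62° from the vertical.

49.62°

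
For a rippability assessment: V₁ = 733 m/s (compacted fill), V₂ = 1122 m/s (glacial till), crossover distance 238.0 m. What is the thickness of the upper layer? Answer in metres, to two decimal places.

54.49 m

x_cross = 2h·√((V₂+V₁)/(V₂−V₁)) → h = x_cross / (2·√((V₂+V₁)/(V₂−V₁))).
√((V₂+V₁)/(V₂−V₁)) = √((1122+733)/(1122−733)) = 2.1837.
h = 238.0 / (2·2.1837) = 54.49 m.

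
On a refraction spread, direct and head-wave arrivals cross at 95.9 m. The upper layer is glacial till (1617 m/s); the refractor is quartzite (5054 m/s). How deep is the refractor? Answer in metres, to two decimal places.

x_cross = 2h·√((V₂+V₁)/(V₂−V₁)) → h = x_cross / (2·√((V₂+V₁)/(V₂−V₁))).
√((V₂+V₁)/(V₂−V₁)) = √((5054+1617)/(5054−1617)) = 1.3932.
h = 95.9 / (2·1.3932) = 34.42 m.

34.42 m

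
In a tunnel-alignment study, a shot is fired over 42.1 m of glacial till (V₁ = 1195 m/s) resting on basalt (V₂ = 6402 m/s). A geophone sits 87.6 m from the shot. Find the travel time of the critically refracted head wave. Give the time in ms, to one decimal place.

82.9 ms

θ_c = arcsin(V₁/V₂) = arcsin(1195/6402) = 10.76°, cos θ_c = 0.9824.
Intercept time tᵢ = 2h cos θ_c / V₁ = 2·42.1·0.9824/1195 = 0.06922 s.
t = x/V₂ + tᵢ = 87.6/6402 + 0.06922 = 0.08291 s.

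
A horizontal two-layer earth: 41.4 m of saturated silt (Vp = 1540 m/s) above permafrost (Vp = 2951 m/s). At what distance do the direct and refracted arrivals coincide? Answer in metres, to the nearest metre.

148 m

x_cross = 2h·√((V₂+V₁)/(V₂−V₁)).
(V₂+V₁)/(V₂−V₁) = (2951+1540)/(2951−1540) = 3.1828; √ = 1.7841.
x_cross = 2·41.4·1.7841 = 147.72 m.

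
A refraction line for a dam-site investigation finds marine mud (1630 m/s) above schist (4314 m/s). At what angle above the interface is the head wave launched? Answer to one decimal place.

Critical incidence: sin θ_c = V₁/V₂ = 1630/4314 = 0.3778.
θ_c = arcsin 0.3778 = 22.20°.
Measured from the interface: 90° − 22.20° = 67.80°.

67.8°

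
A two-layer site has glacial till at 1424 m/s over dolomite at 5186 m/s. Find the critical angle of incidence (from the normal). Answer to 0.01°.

15.94°

Critical incidence: sin θ_c = V₁/V₂ = 1424/5186 = 0.2746.
θ_c = arcsin 0.2746 = 15.94°.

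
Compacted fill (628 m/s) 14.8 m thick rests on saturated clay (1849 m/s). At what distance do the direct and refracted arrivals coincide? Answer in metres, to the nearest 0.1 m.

θ_c = arcsin(628/1849) = 19.86°, so cos θ_c = 0.9406 and tᵢ = 2h cos θ_c/V₁ = 0.0443 s.
At crossover x/V₁ = x/V₂ + tᵢ ⇒ x = tᵢ/(1/V₁ − 1/V₂) = 0.04433/(1.5924e-03 − 5.4083e-04) = 42.16 m.

42.2 m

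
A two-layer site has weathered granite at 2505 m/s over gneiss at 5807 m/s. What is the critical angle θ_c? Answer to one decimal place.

25.6°

Critical incidence: sin θ_c = V₁/V₂ = 2505/5807 = 0.4314.
θ_c = arcsin 0.4314 = 25.55°.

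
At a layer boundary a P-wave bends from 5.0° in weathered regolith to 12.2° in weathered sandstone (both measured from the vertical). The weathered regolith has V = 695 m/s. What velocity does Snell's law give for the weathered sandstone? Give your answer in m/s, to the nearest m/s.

Snell's law: sin 5.0°/V₁ = sin 12.2°/V₂.
V₂ = V₁·sin 12.2°/sin 5.0° = 695 × 2.4247 = 1685.15 m/s.

1685 m/s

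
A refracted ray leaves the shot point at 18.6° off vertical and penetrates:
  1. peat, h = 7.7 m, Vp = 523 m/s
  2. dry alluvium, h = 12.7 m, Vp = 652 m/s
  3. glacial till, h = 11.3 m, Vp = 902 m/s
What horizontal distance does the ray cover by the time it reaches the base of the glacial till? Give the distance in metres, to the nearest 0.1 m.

Ray parameter p = sin 18.6° / 523 m/s = 6.0986e-04 s/m.
Layer 1: θ = 18.60°; offset = 7.7·tan 18.60° = 2.591 m.
Layer 2: sin θ = p·652 = 0.3976 → θ = 23.43°; offset = 12.7·tan 23.43° = 5.504 m.
Layer 3: sin θ = p·902 = 0.5501 → θ = 33.37°; offset = 11.3·tan 33.37° = 7.444 m.
Total horizontal offset = 15.539 m.

15.5 m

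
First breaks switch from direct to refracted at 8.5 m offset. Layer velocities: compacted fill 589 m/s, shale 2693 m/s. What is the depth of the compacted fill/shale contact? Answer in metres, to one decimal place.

x_cross = 2h·√((V₂+V₁)/(V₂−V₁)) → h = x_cross / (2·√((V₂+V₁)/(V₂−V₁))).
√((V₂+V₁)/(V₂−V₁)) = √((2693+589)/(2693−589)) = 1.2490.
h = 8.5 / (2·1.2490) = 3.40 m.

3.4 m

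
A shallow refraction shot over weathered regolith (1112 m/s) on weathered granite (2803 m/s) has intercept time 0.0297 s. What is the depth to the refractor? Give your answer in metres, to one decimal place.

18.0 m

h = tᵢ·V₁·V₂ / (2·√(V₂²−V₁²)).
√(V₂²−V₁²) = √(2803² − 1112²) = 2573.0 m/s.
h = 0.0297 s × 1112 × 2803 / (2 × 2573.0) = 17.99 m.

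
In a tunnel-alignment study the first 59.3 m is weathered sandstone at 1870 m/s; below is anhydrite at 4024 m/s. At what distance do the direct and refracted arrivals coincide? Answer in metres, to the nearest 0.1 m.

196.2 m

x_cross = 2h·√((V₂+V₁)/(V₂−V₁)).
(V₂+V₁)/(V₂−V₁) = (4024+1870)/(4024−1870) = 2.7363; √ = 1.6542.
x_cross = 2·59.3·1.6542 = 196.19 m.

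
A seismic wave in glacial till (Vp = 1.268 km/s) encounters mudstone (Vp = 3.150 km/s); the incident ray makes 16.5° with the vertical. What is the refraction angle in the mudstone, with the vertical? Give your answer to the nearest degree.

45°

sin θ₁/V₁ = sin θ₂/V₂ ⇒ sin θ₂ = 3.150·sin 16.5°/1.268 = 3.150·0.2840/1.268 = 0.7056.
θ₂ = arcsin 0.7056 = 44.87° from the normal.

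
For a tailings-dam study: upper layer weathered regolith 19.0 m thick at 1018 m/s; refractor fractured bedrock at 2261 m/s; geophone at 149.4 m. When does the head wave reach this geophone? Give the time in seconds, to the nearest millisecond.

t = x/V₂ + 2h·√(V₂²−V₁²)/(V₁V₂).
√(V₂²−V₁²) = √(2261²−1018²) = 2018.9 m/s; delay term = 2·19.0·2018.9/(1018·2261) = 0.03333 s.
t = 149.4/2261 + 0.03333 = 0.09941 s.

0.099 s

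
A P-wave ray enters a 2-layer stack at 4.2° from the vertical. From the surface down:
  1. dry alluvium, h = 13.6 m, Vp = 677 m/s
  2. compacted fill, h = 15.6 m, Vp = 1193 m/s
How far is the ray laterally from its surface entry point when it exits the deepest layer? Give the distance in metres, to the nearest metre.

Apply Snell's law at each interface; in layer i the horizontal offset is hᵢ·tan θᵢ.
Layer 1: θ = 4.20°; offset = 13.6·tan 4.20° = 0.999 m.
Layer 2: sin θ = 1193·sin 4.2°/677 = 0.1291, θ = 7.42°; offset = 15.6·tan 7.42° = 2.030 m.
Total horizontal offset = 3.029 m.

3 m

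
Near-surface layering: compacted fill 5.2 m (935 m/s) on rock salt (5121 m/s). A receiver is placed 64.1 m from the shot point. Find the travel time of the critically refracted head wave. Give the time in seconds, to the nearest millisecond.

θ_c = arcsin(V₁/V₂) = arcsin(935/5121) = 10.52°, cos θ_c = 0.9832.
Intercept time tᵢ = 2h cos θ_c / V₁ = 2·5.2·0.9832/935 = 0.01094 s.
t = x/V₂ + tᵢ = 64.1/5121 + 0.01094 = 0.02345 s.

0.023 s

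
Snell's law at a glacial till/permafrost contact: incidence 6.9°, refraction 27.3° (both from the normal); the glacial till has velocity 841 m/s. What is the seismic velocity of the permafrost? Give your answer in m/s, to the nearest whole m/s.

Snell's law: sin 6.9°/V₁ = sin 27.3°/V₂.
V₂ = V₁·sin 27.3°/sin 6.9° = 841 × 3.8177 = 3210.71 m/s.

3211 m/s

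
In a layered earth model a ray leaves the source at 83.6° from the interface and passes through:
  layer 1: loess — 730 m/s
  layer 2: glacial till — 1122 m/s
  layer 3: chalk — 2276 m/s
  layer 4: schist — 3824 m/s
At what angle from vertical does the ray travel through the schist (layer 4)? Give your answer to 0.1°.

From the normal: θ₁ = 90° − 83.6° = 6.4°.
Snell's law across each interface conserves sin θ / V, so sin θ_4 = V_4·sin θ₁/V₁.
sin θ_4 = 3824 × sin 6.4° / 730 = 0.5839.
θ_4 = arcsin 0.5839 = 35.73°.

35.7°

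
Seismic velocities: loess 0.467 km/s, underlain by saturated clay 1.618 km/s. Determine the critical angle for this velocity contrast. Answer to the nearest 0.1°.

16.8°

At critical incidence the refracted ray runs along the interface (θ₂ = 90°), so sin θ_c = V₁/V₂.
θ_c = arcsin(0.467/1.618) = arcsin 0.2886 = 16.78°.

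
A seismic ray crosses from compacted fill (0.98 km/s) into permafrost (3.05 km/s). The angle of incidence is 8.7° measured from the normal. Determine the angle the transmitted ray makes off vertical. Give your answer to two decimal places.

sin θ₁/V₁ = sin θ₂/V₂ ⇒ sin θ₂ = 3.05·sin 8.7°/0.98 = 3.05·0.1513/0.98 = 0.4708.
θ₂ = sin⁻¹(0.4708) = 28.08° (from vertical).

28.08°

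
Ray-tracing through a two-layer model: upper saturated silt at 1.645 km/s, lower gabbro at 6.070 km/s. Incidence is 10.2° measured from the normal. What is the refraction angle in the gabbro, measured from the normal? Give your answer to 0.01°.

40.80°

Snell's law: sin θ₂ = (V₂/V₁)·sin θ₁ = (6.070/1.645)·sin 10.2° = 0.6534.
θ₂ = sin⁻¹(0.6534) = 40.80° (from vertical).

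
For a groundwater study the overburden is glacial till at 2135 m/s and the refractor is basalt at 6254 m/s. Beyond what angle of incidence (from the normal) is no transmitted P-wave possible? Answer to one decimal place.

20.0°

At critical incidence the refracted ray runs along the interface (θ₂ = 90°), so sin θ_c = V₁/V₂.
θ_c = arcsin(2135/6254) = arcsin 0.3414 = 19.96°.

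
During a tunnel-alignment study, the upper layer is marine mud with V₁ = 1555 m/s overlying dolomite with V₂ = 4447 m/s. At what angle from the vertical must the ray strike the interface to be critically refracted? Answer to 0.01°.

20.47°

At critical incidence the refracted ray runs along the interface (θ₂ = 90°), so sin θ_c = V₁/V₂.
θ_c = arcsin(1555/4447) = arcsin 0.3497 = 20.47°.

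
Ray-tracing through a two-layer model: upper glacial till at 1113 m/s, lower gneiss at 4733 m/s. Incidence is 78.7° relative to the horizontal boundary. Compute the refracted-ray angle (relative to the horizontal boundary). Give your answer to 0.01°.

Convert to the normal: θ₁ = 90° − 78.7° = 11.3°.
sin θ₁/V₁ = sin θ₂/V₂ ⇒ sin θ₂ = 4733·sin 11.3°/1113 = 4733·0.1959/1113 = 0.8333.
θ₂ = arcsin 0.8333 = 56.43° from the normal.
From the interface: 90° − 56.43° = 33.57°.

33.57°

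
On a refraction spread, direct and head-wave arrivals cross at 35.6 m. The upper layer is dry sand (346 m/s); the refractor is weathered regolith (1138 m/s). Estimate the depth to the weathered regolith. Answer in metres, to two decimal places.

x_cross = 2h·√((V₂+V₁)/(V₂−V₁)) → h = x_cross / (2·√((V₂+V₁)/(V₂−V₁))).
√((V₂+V₁)/(V₂−V₁)) = √((1138+346)/(1138−346)) = 1.3688.
h = 35.6 / (2·1.3688) = 13.00 m.

13.00 m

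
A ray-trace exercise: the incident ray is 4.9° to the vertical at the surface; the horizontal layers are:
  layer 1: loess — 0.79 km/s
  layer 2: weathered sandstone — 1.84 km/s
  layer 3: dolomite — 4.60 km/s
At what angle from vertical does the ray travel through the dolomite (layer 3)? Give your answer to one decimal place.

29.8°

Snell's law across each interface conserves sin θ / V, so sin θ_3 = V_3·sin θ₁/V₁.
sin θ_3 = 4.60 × sin 4.9° / 0.79 = 0.4974.
θ_3 = 29.83° from the vertical.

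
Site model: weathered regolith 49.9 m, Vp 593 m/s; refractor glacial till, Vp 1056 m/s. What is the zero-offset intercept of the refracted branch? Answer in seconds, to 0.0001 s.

tᵢ = 2h·√(V₂²−V₁²)/(V₁V₂).
√(V₂²−V₁²) = √(1056²−593²) = 873.8 m/s.
tᵢ = 2·49.9·873.8/(593·1056) = 0.13926 s.

0.1393 s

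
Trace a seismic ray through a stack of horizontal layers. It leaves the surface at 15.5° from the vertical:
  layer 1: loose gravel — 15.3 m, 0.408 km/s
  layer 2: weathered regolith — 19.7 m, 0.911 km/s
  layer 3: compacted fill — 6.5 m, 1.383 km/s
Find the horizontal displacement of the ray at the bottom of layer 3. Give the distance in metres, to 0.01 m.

32.79 m

p = sin θ₁/V₁ = sin 15.5°/0.408 = 6.5500e-01 s/km is conserved through the stack.
Layer 1: θ = 15.50°; offset = 15.3·tan 15.50° = 4.2431 m.
Layer 2: sin θ = p·0.911 = 0.5967 → θ = 36.63°; offset = 19.7·tan 36.63° = 14.6487 m.
Layer 3: sin θ = p·1.383 = 0.9059 → θ = 64.94°; offset = 6.5·tan 64.94° = 13.9008 m.
Σ offsets = 32.7926 m.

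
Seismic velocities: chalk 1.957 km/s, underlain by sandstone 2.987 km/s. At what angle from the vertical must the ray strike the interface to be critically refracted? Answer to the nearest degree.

41°

Critical incidence: sin θ_c = V₁/V₂ = 1.957/2.987 = 0.6552.
θ_c = arcsin 0.6552 = 40.93°.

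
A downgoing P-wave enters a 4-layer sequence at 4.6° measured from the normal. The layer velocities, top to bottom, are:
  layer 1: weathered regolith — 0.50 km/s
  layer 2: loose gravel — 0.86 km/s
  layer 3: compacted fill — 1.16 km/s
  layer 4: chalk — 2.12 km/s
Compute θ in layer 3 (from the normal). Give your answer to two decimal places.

10.72°

Snell's law across each interface conserves sin θ / V, so sin θ_3 = V_3·sin θ₁/V₁.
sin θ_3 = 1.16 × sin 4.6° / 0.50 = 0.1861.
θ_3 = 10.72° from the vertical.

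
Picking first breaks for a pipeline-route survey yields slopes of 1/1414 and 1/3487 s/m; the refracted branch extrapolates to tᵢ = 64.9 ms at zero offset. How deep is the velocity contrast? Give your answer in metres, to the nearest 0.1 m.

θ_c = arcsin(1414/3487) = 23.92°; cos θ_c = 0.9141.
tᵢ = 2h cos θ_c/V₁ ⇒ h = tᵢ·V₁/(2 cos θ_c) = 0.0649·1414/(2·0.9141) = 50.20 m.

50.2 m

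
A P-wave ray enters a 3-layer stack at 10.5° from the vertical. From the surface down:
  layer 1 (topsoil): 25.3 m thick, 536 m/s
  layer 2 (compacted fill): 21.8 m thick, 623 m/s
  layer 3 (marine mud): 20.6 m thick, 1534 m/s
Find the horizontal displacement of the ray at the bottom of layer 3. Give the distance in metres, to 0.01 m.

Apply Snell's law at each interface; in layer i the horizontal offset is hᵢ·tan θᵢ.
Layer 1: θ = 10.50°; offset = 25.3·tan 10.50° = 4.6891 m.
Layer 2: sin θ = 623·sin 10.5°/536 = 0.2118, θ = 12.23°; offset = 21.8·tan 12.23° = 4.7248 m.
Layer 3: sin θ = 1534·sin 10.5°/536 = 0.5215, θ = 31.44°; offset = 20.6·tan 31.44° = 12.5921 m.
Σ offsets = 22.0060 m.

22.01 m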